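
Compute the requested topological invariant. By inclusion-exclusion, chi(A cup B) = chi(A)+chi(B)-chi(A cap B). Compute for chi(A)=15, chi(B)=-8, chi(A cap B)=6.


chi(A cup B) = chi(A) + chi(B) - chi(A cap B)
= 15 + (-8) - (6)
= 1

1


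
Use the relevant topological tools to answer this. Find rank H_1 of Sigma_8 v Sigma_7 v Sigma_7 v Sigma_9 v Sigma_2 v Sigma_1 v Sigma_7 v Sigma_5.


For a wedge X v Y: reduced H_k(X v Y) = H_k(X) + H_k(Y).
Each Sigma_g contributes b_1 = 2g.
b_1 = 16 + 14 + 14 + 18 + 4 + 2 + 14 + 10 = 92

92


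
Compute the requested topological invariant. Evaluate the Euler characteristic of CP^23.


CP^23 has one cell in each even dimension 0, 2, ..., 2*23 (23+1 cells total).
All cells are even-dimensional, so chi = number of cells.
chi = 23 + 1 = 24

24


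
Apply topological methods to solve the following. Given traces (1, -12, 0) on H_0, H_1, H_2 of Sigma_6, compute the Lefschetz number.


L(f) = tr(f_0*) - tr(f_1*) + tr(f_2*).
= 1 - (-12) + (0)
= 13

13


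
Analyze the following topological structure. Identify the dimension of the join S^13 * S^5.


Join of spheres: S^m * S^n = S^{m+n+1}.
dim = 13 + 5 + 1 = 19

19


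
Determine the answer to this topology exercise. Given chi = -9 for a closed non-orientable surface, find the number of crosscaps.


chi = 2 - k for closed non-orientable surfaces with k crosscaps.
-9 = 2 - k
k = 2 - (-9) = 11

11


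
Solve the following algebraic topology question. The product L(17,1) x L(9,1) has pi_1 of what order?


pi_1(X x Y) = pi_1(X) x pi_1(Y).
pi_1(L(17,1)) = Z/17, pi_1(L(9,1)) = Z/9.
|Z/17 x Z/9| = 17 * 9 = 153

153


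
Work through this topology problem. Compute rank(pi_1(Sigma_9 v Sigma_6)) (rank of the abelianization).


For a wedge: H_1(A v B) = H_1(A) + H_1(B).
b_1(Sigma_9) = 18, b_1(Sigma_6) = 12.
b_1 = 18 + 12 = 30

30


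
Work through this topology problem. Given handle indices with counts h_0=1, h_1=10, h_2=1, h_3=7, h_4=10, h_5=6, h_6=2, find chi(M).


Handles of index k contribute (-1)^k to chi (same as CW cells).
chi = (1) + (-10) + (1) + (-7) + (10) + (-6) + (2) = -9

-9


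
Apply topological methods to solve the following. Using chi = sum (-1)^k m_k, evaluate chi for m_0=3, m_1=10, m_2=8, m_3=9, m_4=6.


Morse theory: chi(M) = sum_k (-1)^k m_k where m_k = #(index-k critical points).
= (3) + (-10) + (8) + (-9) + (6) = -2

-2


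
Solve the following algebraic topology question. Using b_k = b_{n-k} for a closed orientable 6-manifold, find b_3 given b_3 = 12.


Poincare duality for closed orientable n-manifolds: b_k = b_{n-k}.
Here n = 6, so b_3 = b_3 = 12

12


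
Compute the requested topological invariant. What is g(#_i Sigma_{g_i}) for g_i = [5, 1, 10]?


Genus is additive under connected sum of orientable surfaces.
g = 5 + 1 + 10 = 16

16


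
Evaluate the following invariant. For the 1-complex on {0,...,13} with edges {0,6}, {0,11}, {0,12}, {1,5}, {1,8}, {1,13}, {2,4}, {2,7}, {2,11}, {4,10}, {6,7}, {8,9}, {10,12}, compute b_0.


Run DFS/union-find over 14 vertices.
V = 14, E = 13.
Number of components = 3

3


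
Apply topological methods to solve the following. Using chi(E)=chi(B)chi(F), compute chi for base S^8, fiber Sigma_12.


chi(S^8) = 2 (n even), chi(Sigma_12) = 2 - 2*12 = -22.
chi(E) = 2 * (-22) = -44

-44


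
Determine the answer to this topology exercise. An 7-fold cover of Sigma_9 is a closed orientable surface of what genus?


For an n-sheeted cover: chi(E) = n * chi(B).
chi(Sigma_9) = 2 - 2*9 = -16.
chi(E) = 7 * (-16) = -112.
genus(E) = (2 - chi(E))/2 = (2 - (-112))/2 = 114/2 = 57

57


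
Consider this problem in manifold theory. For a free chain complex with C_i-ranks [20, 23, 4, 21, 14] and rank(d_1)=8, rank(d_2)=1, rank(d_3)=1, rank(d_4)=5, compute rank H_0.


rank H_k = rank(ker d_k) - rank(im d_{k+1}).
rank(ker d_0) = rank(C_0) - rank(d_0) = 20 - 0 = 20.
rank(im d_{0+1}) = 8.
rank H_0 = 20 - 8 = 12

12


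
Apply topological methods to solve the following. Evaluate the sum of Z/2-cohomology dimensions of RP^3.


H^k(RP^3; Z/2) = Z/2 for each 0 <= k <= 3.
Total dimension = 3 + 1 = 4

4


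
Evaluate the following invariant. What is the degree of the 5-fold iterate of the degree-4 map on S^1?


deg(f) = 4. Degree is multiplicative: deg(f^5) = (deg f)^5.
deg(f^5) = (4)^5 = 1024

1024


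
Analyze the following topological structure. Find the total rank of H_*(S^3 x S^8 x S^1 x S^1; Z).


Total Betti number is multiplicative under products.
Each S^d (d>=1) has total Betti number 2.
There are 4 sphere factors.
Total = 2^4 = 16

16


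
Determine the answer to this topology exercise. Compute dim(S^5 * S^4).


Join of spheres: S^m * S^n = S^{m+n+1}.
dim = 5 + 4 + 1 = 10

10


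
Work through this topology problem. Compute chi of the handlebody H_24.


A genus-g handlebody deformation retracts to a wedge of g circles.
chi(vee_g S^1) = 1 - g.
chi(H_24) = 1 - 24 = -23

-23


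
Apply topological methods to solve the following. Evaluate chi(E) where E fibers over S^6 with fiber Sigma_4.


chi(S^6) = 2 (n even), chi(Sigma_4) = 2 - 2*4 = -6.
chi(E) = 2 * (-6) = -12

-12


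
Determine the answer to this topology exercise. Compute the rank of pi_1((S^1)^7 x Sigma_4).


pi_1(A x B) = pi_1(A) x pi_1(B); rank of abelianization = b_1.
b_1(T^7) = 7, b_1(Sigma_4) = 2*4 = 8.
b_1(product) = 7 + 8 = 15

15


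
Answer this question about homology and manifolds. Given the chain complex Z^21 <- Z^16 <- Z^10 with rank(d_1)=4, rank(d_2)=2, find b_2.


rank H_k = rank(ker d_k) - rank(im d_{k+1}).
rank(ker d_2) = rank(C_2) - rank(d_2) = 10 - 2 = 8.
rank(im d_{2+1}) = 0.
rank H_2 = 8 - 0 = 8

8


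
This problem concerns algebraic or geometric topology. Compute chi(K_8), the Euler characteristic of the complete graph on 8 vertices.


K_8: V = 8, E = C(8,2) = 28.
chi = V - E = 8 - 28 = -20

-20


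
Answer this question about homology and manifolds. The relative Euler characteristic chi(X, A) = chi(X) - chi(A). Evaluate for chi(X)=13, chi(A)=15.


Relative Euler characteristic: chi(X, A) = chi(X) - chi(A).
= 13 - (15) = -2

-2


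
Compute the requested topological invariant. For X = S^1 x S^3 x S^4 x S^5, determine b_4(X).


Each S^d has Poincare polynomial 1 + t^d.
The product S^1 x S^3 x S^4 x S^5 has Poincare polynomial prod(1+t^d_i).
Expanding: b_0=1, b_1=1, b_3=1, b_4=2, b_5=2, b_6=1, b_7=1, b_8=2, b_9=2, b_10=1, b_12=1, b_13=1.
b_4 = 2

2


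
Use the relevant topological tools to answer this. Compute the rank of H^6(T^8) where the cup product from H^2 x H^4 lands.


Cup product: H^p x H^q -> H^{p+q}; here p+q = 2+4 = 6.
rank H^k(T^n) = C(n,k).
C(8,6) = 28

28


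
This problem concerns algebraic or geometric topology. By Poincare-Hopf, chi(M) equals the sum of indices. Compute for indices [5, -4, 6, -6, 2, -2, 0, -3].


Poincare-Hopf: chi(M) = sum of indices of zeros.
chi = (5) + (-4) + (6) + (-6) + (2) + (-2) + (0) + (-3) = -2

-2


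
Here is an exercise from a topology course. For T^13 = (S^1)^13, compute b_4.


By the Kunneth formula, b_k(T^n) = C(n,k).
b_4(T^13) = C(13,4).
C(13,4) = 13!/(4!*9!) = 715

715


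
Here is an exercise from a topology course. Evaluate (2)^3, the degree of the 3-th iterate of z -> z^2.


deg(f) = 2. Degree is multiplicative: deg(f^3) = (deg f)^3.
deg(f^3) = (2)^3 = 8

8


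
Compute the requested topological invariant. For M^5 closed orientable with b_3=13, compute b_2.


Poincare duality for closed orientable n-manifolds: b_k = b_{n-k}.
Here n = 5, so b_2 = b_3 = 13

13


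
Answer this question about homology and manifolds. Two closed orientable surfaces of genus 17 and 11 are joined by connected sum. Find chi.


chi(Sigma_17) = 2 - 2*17 = -32
chi(Sigma_11) = 2 - 2*11 = -20
For surfaces: chi(A#B) = chi(A) + chi(B) - 2.
chi = -32 + -20 - 2 = -54

-54


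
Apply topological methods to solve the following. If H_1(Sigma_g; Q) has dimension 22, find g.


For a closed orientable surface: b_1 = 2g.
22 = 2g
g = 22 / 2 = 11

11


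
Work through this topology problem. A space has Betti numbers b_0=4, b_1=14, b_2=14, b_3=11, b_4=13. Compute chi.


chi = sum_k (-1)^k b_k.
= (4) + (-14) + (14) + (-11) + (13)
= 6

6


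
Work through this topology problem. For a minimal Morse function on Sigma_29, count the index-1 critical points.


A perfect Morse function has m_k = b_k.
For Sigma_29: b_0=1, b_1=2g=58, b_2=1.
Saddles m_1 = 2g = 58

58


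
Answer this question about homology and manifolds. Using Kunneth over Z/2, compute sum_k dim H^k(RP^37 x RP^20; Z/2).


dim H^*(RP^n; Z/2) = n+1 (one Z/2 in each degree 0..n).
Total Betti number is multiplicative.
Total = (37+1) * (20+1) = 38 * 21 = 798

798


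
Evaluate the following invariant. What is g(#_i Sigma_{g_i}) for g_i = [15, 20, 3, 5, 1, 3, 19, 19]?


Genus is additive under connected sum of orientable surfaces.
g = 15 + 20 + 3 + 5 + 1 + 3 + 19 + 19 = 85

85


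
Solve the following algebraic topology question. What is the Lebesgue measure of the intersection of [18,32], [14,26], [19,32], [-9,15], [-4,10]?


Intersection = [max(a_i), min(b_i)] = [19, 10].
Since 19 > 10, the intersection is empty.
Length = 0

0


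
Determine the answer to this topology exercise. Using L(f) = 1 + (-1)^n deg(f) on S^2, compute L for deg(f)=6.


On S^2: L(f) = tr(f_0*) + (-1)^2 tr(f_2*) = 1 + (-1)^2 * deg(f).
L(f) = 1 + (-1)^2 * 6 = 1 + 6 = 7

7


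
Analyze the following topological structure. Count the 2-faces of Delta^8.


Delta^8 has 8+1 vertices. A 2-face is a choice of 2+1 vertices.
f_2 = C(8+1, 2+1) = C(9,3) = 84

84


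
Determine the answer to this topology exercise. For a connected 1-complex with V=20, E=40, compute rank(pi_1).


For a connected graph: rank(pi_1) = b_1 = E - V + 1 = 1 - chi.
chi = V - E = 20 - 40 = -20.
rank = 1 - (-20) = 40 - 20 + 1 = 21

21


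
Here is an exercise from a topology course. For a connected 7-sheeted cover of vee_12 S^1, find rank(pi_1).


Nielsen-Schreier: an index-n subgroup of F_r is free of rank 1 + n(r-1).
Equivalently: chi(cover) = n*chi(base); chi(vee_r S^1) = 1 - 12 = -11.
chi(E) = 7*(-11) = -77; rank = 1 - chi(E) = 1 - (-77) = 78.
rank = 1 + 7*(12-1) = 1 + 77 = 78

78


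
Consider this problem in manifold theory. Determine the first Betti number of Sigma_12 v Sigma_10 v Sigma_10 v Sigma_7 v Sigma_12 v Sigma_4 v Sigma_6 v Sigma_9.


For a wedge X v Y: reduced H_k(X v Y) = H_k(X) + H_k(Y).
Each Sigma_g contributes b_1 = 2g.
b_1 = 24 + 20 + 20 + 14 + 24 + 8 + 12 + 18 = 140

140


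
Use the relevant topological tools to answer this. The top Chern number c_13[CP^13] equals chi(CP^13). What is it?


For any closed oriented manifold, <e(TM),[M]> = chi(M).
chi(CP^13) = 13+1 = 14

14


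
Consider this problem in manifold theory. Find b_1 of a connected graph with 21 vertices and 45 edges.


For a connected graph: rank(pi_1) = b_1 = E - V + 1 = 1 - chi.
chi = V - E = 21 - 45 = -24.
rank = 1 - (-24) = 45 - 21 + 1 = 25

25


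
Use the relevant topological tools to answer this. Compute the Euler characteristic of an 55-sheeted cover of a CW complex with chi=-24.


For a finite covering: chi(E) = (number of sheets) * chi(B).
chi(E) = 55 * (-24) = -1320

-1320


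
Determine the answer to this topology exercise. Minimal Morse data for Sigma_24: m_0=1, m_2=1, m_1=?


A perfect Morse function has m_k = b_k.
For Sigma_24: b_0=1, b_1=2g=48, b_2=1.
Saddles m_1 = 2g = 48

48


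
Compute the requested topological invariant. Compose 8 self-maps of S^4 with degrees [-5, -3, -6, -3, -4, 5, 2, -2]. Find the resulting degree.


Degree is multiplicative: deg(composition) = product of degrees.
= (-5) * (-3) * (-6) * (-3) * (-4) * (5) * (2) * (-2) = 21600

21600


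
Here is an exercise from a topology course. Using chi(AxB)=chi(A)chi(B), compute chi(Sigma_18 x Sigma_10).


chi(Sigma_18) = 2 - 2*18 = -34
chi(Sigma_10) = 2 - 2*10 = -18
chi(product) = (-34) * (-18) = 612

612


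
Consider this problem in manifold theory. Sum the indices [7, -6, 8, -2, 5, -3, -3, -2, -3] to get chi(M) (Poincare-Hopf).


Poincare-Hopf: chi(M) = sum of indices of zeros.
chi = (7) + (-6) + (8) + (-2) + (5) + (-3) + (-3) + (-2) + (-3) = 1

1


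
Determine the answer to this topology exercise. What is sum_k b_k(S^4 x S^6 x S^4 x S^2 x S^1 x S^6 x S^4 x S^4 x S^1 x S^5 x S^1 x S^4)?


Total Betti number is multiplicative under products.
Each S^d (d>=1) has total Betti number 2.
There are 12 sphere factors.
Total = 2^12 = 4096

4096


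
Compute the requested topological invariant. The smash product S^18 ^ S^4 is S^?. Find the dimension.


S^m ^ S^n = S^{m+n}.
k = 18 + 4 = 22

22


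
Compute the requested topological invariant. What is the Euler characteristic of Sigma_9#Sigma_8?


chi(Sigma_9) = 2 - 2*9 = -16
chi(Sigma_8) = 2 - 2*8 = -14
For surfaces: chi(A#B) = chi(A) + chi(B) - 2.
chi = -16 + -14 - 2 = -32

-32


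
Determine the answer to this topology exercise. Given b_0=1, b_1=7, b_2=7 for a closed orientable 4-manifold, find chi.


By Poincare duality b_k = b_{4-k}, so full Betti numbers: b_0=1, b_1=7, b_2=7, b_3=7, b_4=1.
chi = sum (-1)^k b_k = -5

-5


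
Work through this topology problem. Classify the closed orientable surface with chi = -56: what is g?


chi = 2 - 2g for closed orientable surfaces.
-56 = 2 - 2g
2g = 2 - (-56) = 58
g = 29

29


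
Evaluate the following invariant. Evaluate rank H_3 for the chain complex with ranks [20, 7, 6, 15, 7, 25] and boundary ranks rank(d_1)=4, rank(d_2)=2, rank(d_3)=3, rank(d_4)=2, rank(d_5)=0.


rank H_k = rank(ker d_k) - rank(im d_{k+1}).
rank(ker d_3) = rank(C_3) - rank(d_3) = 15 - 3 = 12.
rank(im d_{3+1}) = 2.
rank H_3 = 12 - 2 = 10

10


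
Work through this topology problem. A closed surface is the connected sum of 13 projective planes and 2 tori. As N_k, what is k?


Since a >= 1, the sum is non-orientable; each T^2 can be replaced by RP^2 # RP^2 (since T^2#RP^2 = 3RP^2).
Total crosscaps k = 13 + 2*2 = 17.
Check via chi: chi = 13*1 + 2*0 - (13+2-1)*2 = -15 = 2 - k = -15. Consistent.

17


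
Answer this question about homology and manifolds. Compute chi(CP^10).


CP^10 has one cell in each even dimension 0, 2, ..., 2*10 (10+1 cells total).
All cells are even-dimensional, so chi = number of cells.
chi = 10 + 1 = 11

11


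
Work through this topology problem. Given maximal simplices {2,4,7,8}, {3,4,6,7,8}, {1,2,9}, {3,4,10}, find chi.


Enumerate all faces; f-vector: f_0=9, f_1=18, f_2=15, f_3=6, f_4=1.
chi = sum (-1)^k f_k = 1

1


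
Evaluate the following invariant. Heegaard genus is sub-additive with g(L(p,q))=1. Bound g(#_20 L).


Heegaard genus satisfies g(A#B) <= g(A) + g(B).
Each lens space has g = 1.
Upper bound: 20 * 1 = 20

20


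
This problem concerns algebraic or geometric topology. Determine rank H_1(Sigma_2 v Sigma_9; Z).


For a wedge: H_1(A v B) = H_1(A) + H_1(B).
b_1(Sigma_2) = 4, b_1(Sigma_9) = 18.
b_1 = 4 + 18 = 22

22


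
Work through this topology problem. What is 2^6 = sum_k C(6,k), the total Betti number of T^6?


b_k(T^6) = C(6,k), so the sum over k is sum_k C(6,k) = 2^6.
Total = 2^6 = 64

64


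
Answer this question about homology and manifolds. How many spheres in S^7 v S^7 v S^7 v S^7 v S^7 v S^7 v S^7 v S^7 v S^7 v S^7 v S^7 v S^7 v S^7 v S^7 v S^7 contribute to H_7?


For a wedge of spheres, H_k (k>0) is free on one generator per sphere of dimension k.
Spheres of dimension 7: count = 15.
b_7 = 15

15


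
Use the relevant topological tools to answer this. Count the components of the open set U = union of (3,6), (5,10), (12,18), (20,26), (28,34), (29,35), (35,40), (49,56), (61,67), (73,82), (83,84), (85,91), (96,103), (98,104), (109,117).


Sort and merge overlapping open intervals.
Merged: (3,10), (12,18), (20,26), (28,35), (35,40), (49,56), (61,67), (73,82), (83,84), (85,91), (96,104), (109,117).
Number of components = 12

12


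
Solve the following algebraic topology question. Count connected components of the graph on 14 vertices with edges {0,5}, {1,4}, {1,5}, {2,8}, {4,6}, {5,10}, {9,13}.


Run DFS/union-find over 14 vertices.
V = 14, E = 7.
Number of components = 7

7


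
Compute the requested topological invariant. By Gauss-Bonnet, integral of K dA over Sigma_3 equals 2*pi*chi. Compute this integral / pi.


Gauss-Bonnet: integral K dA = 2*pi*chi(M).
chi(Sigma_3) = 2 - 2*3 = -4.
(integral K dA)/pi = 2*chi = 2*(-4) = -8

-8


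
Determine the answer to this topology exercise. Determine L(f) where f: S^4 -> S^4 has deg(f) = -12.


On S^4: L(f) = tr(f_0*) + (-1)^4 tr(f_4*) = 1 + (-1)^4 * deg(f).
L(f) = 1 + (-1)^4 * -12 = 1 + -12 = -11

-11


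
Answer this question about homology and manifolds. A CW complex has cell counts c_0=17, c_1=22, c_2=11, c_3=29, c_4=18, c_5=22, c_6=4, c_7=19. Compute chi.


chi = sum_k (-1)^k c_k.
= (-1)^0*17 + (-1)^1*22 + (-1)^2*11 + (-1)^3*29 + (-1)^4*18 + (-1)^5*22 + (-1)^6*4 + (-1)^7*19
= (17) + (-22) + (11) + (-29) + (18) + (-22) + (4) + (-19)
= -42

-42


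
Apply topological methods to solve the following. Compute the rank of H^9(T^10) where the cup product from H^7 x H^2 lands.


Cup product: H^p x H^q -> H^{p+q}; here p+q = 7+2 = 9.
rank H^k(T^n) = C(n,k).
C(10,9) = 10

10


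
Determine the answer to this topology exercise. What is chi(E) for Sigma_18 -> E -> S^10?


chi(S^10) = 2 (n even), chi(Sigma_18) = 2 - 2*18 = -34.
chi(E) = 2 * (-34) = -68

-68


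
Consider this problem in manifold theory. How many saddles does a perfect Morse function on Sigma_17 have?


A perfect Morse function has m_k = b_k.
For Sigma_17: b_0=1, b_1=2g=34, b_2=1.
Saddles m_1 = 2g = 34

34


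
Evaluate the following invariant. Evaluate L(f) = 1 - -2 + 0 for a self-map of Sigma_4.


L(f) = tr(f_0*) - tr(f_1*) + tr(f_2*).
= 1 - (-2) + (0)
= 3

3


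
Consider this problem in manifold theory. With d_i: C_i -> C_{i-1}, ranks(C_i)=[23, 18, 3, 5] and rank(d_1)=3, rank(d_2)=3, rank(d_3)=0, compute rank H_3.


rank H_k = rank(ker d_k) - rank(im d_{k+1}).
rank(ker d_3) = rank(C_3) - rank(d_3) = 5 - 0 = 5.
rank(im d_{3+1}) = 0.
rank H_3 = 5 - 0 = 5

5


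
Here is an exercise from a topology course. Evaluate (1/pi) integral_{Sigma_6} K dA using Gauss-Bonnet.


Gauss-Bonnet: integral K dA = 2*pi*chi(M).
chi(Sigma_6) = 2 - 2*6 = -10.
(integral K dA)/pi = 2*chi = 2*(-10) = -20

-20


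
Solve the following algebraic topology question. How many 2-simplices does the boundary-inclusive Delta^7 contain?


Delta^7 has 7+1 vertices. A 2-face is a choice of 2+1 vertices.
f_2 = C(7+1, 2+1) = C(8,3) = 56

56


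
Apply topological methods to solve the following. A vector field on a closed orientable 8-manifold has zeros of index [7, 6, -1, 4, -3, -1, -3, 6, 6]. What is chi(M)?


Poincare-Hopf: chi(M) = sum of indices of zeros.
chi = (7) + (6) + (-1) + (4) + (-3) + (-1) + (-3) + (6) + (6) = 21

21


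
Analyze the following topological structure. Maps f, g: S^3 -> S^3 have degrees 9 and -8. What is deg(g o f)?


Degree is multiplicative under composition: deg(g o f) = deg(g) * deg(f).
= -8 * 9 = -72

-72


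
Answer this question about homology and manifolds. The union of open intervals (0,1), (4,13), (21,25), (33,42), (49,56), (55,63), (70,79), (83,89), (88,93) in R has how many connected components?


Sort and merge overlapping open intervals.
Merged: (0,1), (4,13), (21,25), (33,42), (49,63), (70,79), (83,93).
Number of components = 7

7


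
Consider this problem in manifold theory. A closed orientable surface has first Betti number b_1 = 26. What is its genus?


For a closed orientable surface: b_1 = 2g.
26 = 2g
g = 26 / 2 = 13

13


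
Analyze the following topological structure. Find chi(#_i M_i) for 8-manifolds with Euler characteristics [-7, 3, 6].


For n-manifolds: chi(A#B) = chi(A) + chi(B) - chi(S^8).
chi(S^8) = 1 + (-1)^8 = 2.
chi(#) = (sum chi_i) - (3-1)*chi(S^8) = 2 - 2*2 = -2

-2


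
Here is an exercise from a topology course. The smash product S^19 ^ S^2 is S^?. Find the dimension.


S^m ^ S^n = S^{m+n}.
k = 19 + 2 = 21

21


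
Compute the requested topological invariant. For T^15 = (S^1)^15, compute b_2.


By the Kunneth formula, b_k(T^n) = C(n,k).
b_2(T^15) = C(15,2).
C(15,2) = 15!/(2!*13!) = 105

105


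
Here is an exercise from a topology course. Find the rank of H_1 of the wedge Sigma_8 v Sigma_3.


For a wedge: H_1(A v B) = H_1(A) + H_1(B).
b_1(Sigma_8) = 16, b_1(Sigma_3) = 6.
b_1 = 16 + 6 = 22

22


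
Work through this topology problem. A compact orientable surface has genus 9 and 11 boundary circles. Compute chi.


For a compact orientable surface with genus g and b boundary components: chi = 2 - 2g - b.
chi = 2 - 2*9 - 11 = 2 - 18 - 11 = -27

-27


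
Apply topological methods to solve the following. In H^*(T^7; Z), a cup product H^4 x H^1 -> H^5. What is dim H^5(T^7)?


Cup product: H^p x H^q -> H^{p+q}; here p+q = 4+1 = 5.
rank H^k(T^n) = C(n,k).
C(7,5) = 21

21


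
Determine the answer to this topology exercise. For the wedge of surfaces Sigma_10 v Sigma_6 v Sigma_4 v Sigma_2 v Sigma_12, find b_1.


For a wedge X v Y: reduced H_k(X v Y) = H_k(X) + H_k(Y).
Each Sigma_g contributes b_1 = 2g.
b_1 = 20 + 12 + 8 + 4 + 24 = 68

68


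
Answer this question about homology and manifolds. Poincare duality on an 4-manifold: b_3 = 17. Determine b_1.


Poincare duality for closed orientable n-manifolds: b_k = b_{n-k}.
Here n = 4, so b_1 = b_3 = 17

17


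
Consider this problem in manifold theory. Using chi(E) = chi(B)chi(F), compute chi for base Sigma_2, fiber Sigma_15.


For a fiber bundle F -> E -> B (with CW structure): chi(E) = chi(B) * chi(F).
chi(Sigma_2) = -2, chi(Sigma_15) = -28.
chi(E) = (-2) * (-28) = 56

56


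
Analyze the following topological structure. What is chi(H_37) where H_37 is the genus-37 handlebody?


A genus-g handlebody deformation retracts to a wedge of g circles.
chi(vee_g S^1) = 1 - g.
chi(H_37) = 1 - 37 = -36

-36


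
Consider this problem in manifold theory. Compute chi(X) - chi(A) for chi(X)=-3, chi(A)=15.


Relative Euler characteristic: chi(X, A) = chi(X) - chi(A).
= -3 - (15) = -18

-18


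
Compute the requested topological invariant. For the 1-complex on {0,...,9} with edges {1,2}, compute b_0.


Run DFS/union-find over 10 vertices.
V = 10, E = 1.
Number of components = 9

9


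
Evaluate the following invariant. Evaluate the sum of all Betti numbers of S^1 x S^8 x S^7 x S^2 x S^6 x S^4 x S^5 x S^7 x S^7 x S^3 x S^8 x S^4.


Total Betti number is multiplicative under products.
Each S^d (d>=1) has total Betti number 2.
There are 12 sphere factors.
Total = 2^12 = 4096

4096


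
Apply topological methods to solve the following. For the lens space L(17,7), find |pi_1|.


pi_1(L(p,q)) = Z/pZ for any q coprime to p.
|pi_1(L(17,7))| = 17

17


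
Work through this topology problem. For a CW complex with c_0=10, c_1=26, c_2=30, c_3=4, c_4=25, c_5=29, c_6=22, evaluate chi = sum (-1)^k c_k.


chi = sum_k (-1)^k c_k.
= (-1)^0*10 + (-1)^1*26 + (-1)^2*30 + (-1)^3*4 + (-1)^4*25 + (-1)^5*29 + (-1)^6*22
= (10) + (-26) + (30) + (-4) + (25) + (-29) + (22)
= 28

28


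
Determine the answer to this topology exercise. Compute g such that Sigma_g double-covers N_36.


chi(N_36) = 2 - 36 = -34.
Double cover: chi(Sigma_g) = 2 * chi(N_36) = 2*(-34) = -68.
2 - 2g = -68, so g = (2 - (-68))/2 = 70/2 = 35

35


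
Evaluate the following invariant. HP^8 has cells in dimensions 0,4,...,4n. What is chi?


HP^8 has one cell in each dimension 0, 4, ..., 4*8 (8+1 cells, all even-dim).
chi = 8 + 1 = 9

9


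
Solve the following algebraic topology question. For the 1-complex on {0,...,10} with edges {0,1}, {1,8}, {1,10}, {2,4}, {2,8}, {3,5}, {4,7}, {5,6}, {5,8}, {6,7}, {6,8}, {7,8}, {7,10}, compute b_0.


Run DFS/union-find over 11 vertices.
V = 11, E = 13.
Number of components = 2

2


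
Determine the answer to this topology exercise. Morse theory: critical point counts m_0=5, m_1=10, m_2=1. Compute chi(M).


Morse theory: chi(M) = sum_k (-1)^k m_k where m_k = #(index-k critical points).
= (5) + (-10) + (1) = -4

-4


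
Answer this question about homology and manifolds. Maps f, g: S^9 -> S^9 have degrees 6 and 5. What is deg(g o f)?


Degree is multiplicative under composition: deg(g o f) = deg(g) * deg(f).
= 5 * 6 = 30

30


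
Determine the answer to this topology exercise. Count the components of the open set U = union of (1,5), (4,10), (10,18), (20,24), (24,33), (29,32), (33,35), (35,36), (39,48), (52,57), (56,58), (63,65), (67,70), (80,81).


Sort and merge overlapping open intervals.
Merged: (1,10), (10,18), (20,24), (24,33), (33,35), (35,36), (39,48), (52,58), (63,65), (67,70), (80,81).
Number of components = 11

11


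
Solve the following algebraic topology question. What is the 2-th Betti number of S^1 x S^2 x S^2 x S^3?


Each S^d has Poincare polynomial 1 + t^d.
The product S^1 x S^2 x S^2 x S^3 has Poincare polynomial prod(1+t^d_i).
Expanding: b_0=1, b_1=1, b_2=2, b_3=3, b_4=2, b_5=3, b_6=2, b_7=1, b_8=1.
b_2 = 2

2


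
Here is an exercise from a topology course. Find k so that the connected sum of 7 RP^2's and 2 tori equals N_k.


Since a >= 1, the sum is non-orientable; each T^2 can be replaced by RP^2 # RP^2 (since T^2#RP^2 = 3RP^2).
Total crosscaps k = 7 + 2*2 = 11.
Check via chi: chi = 7*1 + 2*0 - (7+2-1)*2 = -9 = 2 - k = -9. Consistent.

11


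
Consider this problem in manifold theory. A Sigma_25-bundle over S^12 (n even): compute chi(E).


chi(S^12) = 2 (n even), chi(Sigma_25) = 2 - 2*25 = -48.
chi(E) = 2 * (-48) = -96

-96


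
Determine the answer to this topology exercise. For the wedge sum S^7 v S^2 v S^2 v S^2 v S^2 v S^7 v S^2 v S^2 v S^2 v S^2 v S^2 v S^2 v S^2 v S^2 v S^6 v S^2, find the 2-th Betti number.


For a wedge of spheres, H_k (k>0) is free on one generator per sphere of dimension k.
Spheres of dimension 2: count = 13.
b_2 = 13

13


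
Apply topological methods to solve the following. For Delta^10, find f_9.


Delta^10 has 10+1 vertices. A 9-face is a choice of 9+1 vertices.
f_9 = C(10+1, 9+1) = C(11,10) = 11

11


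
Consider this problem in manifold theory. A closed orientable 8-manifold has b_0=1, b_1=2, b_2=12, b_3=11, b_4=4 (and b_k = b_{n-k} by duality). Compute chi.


By Poincare duality b_k = b_{8-k}, so full Betti numbers: b_0=1, b_1=2, b_2=12, b_3=11, b_4=4, b_5=11, b_6=12, b_7=2, b_8=1.
chi = sum (-1)^k b_k = 4

4


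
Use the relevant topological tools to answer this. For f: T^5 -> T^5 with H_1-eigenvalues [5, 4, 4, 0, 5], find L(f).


For a torus self-map: L(f) = det(I - A) where A acts on H_1.
L(f) = (1-5) * (1-4) * (1-4) * (1-0) * (1-5) = -4 * -3 * -3 * 1 * -4 = 144

144


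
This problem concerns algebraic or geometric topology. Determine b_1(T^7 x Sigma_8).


pi_1(A x B) = pi_1(A) x pi_1(B); rank of abelianization = b_1.
b_1(T^7) = 7, b_1(Sigma_8) = 2*8 = 16.
b_1(product) = 7 + 16 = 23

23


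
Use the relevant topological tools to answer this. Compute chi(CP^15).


CP^15 has one cell in each even dimension 0, 2, ..., 2*15 (15+1 cells total).
All cells are even-dimensional, so chi = number of cells.
chi = 15 + 1 = 16

16


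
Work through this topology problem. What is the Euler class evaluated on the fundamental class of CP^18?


For any closed oriented manifold, <e(TM),[M]> = chi(M).
chi(CP^18) = 18+1 = 19

19


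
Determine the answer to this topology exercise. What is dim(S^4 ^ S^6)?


S^m ^ S^n = S^{m+n}.
k = 4 + 6 = 10

10


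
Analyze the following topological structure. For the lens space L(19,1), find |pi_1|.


pi_1(L(p,q)) = Z/pZ for any q coprime to p.
|pi_1(L(19,1))| = 19

19


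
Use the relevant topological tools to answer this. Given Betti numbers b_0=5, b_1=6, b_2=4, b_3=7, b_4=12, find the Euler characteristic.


chi = sum_k (-1)^k b_k.
= (5) + (-6) + (4) + (-7) + (12)
= 8

8


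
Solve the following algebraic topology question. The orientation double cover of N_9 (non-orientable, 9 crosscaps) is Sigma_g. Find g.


chi(N_9) = 2 - 9 = -7.
Double cover: chi(Sigma_g) = 2 * chi(N_9) = 2*(-7) = -14.
2 - 2g = -14, so g = (2 - (-14))/2 = 16/2 = 8

8


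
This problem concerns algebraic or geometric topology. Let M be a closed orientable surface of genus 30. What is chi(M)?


For a closed orientable surface of genus g: chi = 2 - 2g.
Here g = 30.
chi = 2 - 2*30 = 2 - 60 = -58

-58


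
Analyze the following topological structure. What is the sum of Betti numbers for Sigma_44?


For Sigma_44: b_0 = 1, b_1 = 2g = 88, b_2 = 1.
Total = 1 + 88 + 1 = 90

90


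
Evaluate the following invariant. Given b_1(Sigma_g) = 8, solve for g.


For a closed orientable surface: b_1 = 2g.
8 = 2g
g = 8 / 2 = 4

4


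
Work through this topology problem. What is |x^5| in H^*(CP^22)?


|x| = 2 in H^*(CP^n).
|x^5| = 5 * |x| = 5 * 2 = 10

10


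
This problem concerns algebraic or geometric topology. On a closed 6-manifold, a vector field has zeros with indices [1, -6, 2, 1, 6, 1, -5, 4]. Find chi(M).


Poincare-Hopf: chi(M) = sum of indices of zeros.
chi = (1) + (-6) + (2) + (1) + (6) + (1) + (-5) + (4) = 4

4


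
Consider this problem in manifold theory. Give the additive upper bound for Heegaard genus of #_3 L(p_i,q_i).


Heegaard genus satisfies g(A#B) <= g(A) + g(B).
Each lens space has g = 1.
Upper bound: 3 * 1 = 3

3


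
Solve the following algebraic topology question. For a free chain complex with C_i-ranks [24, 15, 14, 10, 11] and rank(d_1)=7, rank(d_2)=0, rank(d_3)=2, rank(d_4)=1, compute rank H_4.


rank H_k = rank(ker d_k) - rank(im d_{k+1}).
rank(ker d_4) = rank(C_4) - rank(d_4) = 11 - 1 = 10.
rank(im d_{4+1}) = 0.
rank H_4 = 10 - 0 = 10

10


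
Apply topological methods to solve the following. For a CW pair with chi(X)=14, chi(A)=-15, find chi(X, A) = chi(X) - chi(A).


Relative Euler characteristic: chi(X, A) = chi(X) - chi(A).
= 14 - (-15) = 29

29


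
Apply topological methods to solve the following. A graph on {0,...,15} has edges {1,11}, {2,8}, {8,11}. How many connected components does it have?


Run DFS/union-find over 16 vertices.
V = 16, E = 3.
Number of components = 13

13


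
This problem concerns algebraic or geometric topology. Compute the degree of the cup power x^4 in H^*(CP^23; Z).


|x| = 2 in H^*(CP^n).
|x^4| = 4 * |x| = 4 * 2 = 8

8


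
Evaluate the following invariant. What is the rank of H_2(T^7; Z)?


By the Kunneth formula, b_k(T^n) = C(n,k).
b_2(T^7) = C(7,2).
C(7,2) = 7!/(2!*5!) = 21

21


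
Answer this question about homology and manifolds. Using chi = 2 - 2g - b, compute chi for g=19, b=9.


For a compact orientable surface with genus g and b boundary components: chi = 2 - 2g - b.
chi = 2 - 2*19 - 9 = 2 - 38 - 9 = -45

-45


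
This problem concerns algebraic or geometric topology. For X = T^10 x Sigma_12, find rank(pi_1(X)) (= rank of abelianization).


pi_1(A x B) = pi_1(A) x pi_1(B); rank of abelianization = b_1.
b_1(T^10) = 10, b_1(Sigma_12) = 2*12 = 24.
b_1(product) = 10 + 24 = 34

34


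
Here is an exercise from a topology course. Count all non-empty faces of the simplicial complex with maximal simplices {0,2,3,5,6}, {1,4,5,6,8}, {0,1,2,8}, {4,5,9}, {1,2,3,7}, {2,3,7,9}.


Each maximal simplex on m vertices has 2^m - 1 nonempty faces.
Take the union (dedupe shared faces).
Total distinct faces = 89

89


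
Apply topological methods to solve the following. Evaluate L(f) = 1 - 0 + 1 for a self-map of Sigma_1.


L(f) = tr(f_0*) - tr(f_1*) + tr(f_2*).
= 1 - (0) + (1)
= 2

2


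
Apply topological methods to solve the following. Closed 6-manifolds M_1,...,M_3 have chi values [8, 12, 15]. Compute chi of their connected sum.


For n-manifolds: chi(A#B) = chi(A) + chi(B) - chi(S^6).
chi(S^6) = 1 + (-1)^6 = 2.
chi(#) = (sum chi_i) - (3-1)*chi(S^6) = 35 - 2*2 = 31

31


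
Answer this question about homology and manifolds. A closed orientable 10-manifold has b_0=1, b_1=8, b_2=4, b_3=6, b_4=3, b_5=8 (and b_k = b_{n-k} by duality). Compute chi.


By Poincare duality b_k = b_{10-k}, so full Betti numbers: b_0=1, b_1=8, b_2=4, b_3=6, b_4=3, b_5=8, b_6=3, b_7=6, b_8=4, b_9=8, b_10=1.
chi = sum (-1)^k b_k = -20

-20


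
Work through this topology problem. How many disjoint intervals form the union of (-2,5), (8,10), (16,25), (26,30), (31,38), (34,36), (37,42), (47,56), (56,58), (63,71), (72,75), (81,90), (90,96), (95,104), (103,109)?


Sort and merge overlapping open intervals.
Merged: (-2,5), (8,10), (16,25), (26,30), (31,42), (47,56), (56,58), (63,71), (72,75), (81,90), (90,109).
Number of components = 11

11


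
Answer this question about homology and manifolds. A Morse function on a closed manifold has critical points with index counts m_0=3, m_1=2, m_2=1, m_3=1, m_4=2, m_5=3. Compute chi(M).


Morse theory: chi(M) = sum_k (-1)^k m_k where m_k = #(index-k critical points).
= (3) + (-2) + (1) + (-1) + (2) + (-3) = 0

0


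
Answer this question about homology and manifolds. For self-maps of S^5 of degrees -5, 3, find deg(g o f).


Degree is multiplicative under composition: deg(g o f) = deg(g) * deg(f).
= 3 * -5 = -15

-15


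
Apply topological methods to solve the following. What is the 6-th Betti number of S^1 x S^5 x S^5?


Each S^d has Poincare polynomial 1 + t^d.
The product S^1 x S^5 x S^5 has Poincare polynomial prod(1+t^d_i).
Expanding: b_0=1, b_1=1, b_5=2, b_6=2, b_10=1, b_11=1.
b_6 = 2

2


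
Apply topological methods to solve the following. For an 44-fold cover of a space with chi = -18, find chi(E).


For a finite covering: chi(E) = (number of sheets) * chi(B).
chi(E) = 44 * (-18) = -792

-792


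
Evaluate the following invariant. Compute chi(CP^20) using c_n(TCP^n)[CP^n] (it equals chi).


For any closed oriented manifold, <e(TM),[M]> = chi(M).
chi(CP^20) = 20+1 = 21

21


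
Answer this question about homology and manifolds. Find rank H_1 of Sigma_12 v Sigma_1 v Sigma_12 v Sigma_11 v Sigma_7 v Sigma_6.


For a wedge X v Y: reduced H_k(X v Y) = H_k(X) + H_k(Y).
Each Sigma_g contributes b_1 = 2g.
b_1 = 24 + 2 + 24 + 22 + 14 + 12 = 98

98


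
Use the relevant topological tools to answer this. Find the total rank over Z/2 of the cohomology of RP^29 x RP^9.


dim H^*(RP^n; Z/2) = n+1 (one Z/2 in each degree 0..n).
Total Betti number is multiplicative.
Total = (29+1) * (9+1) = 30 * 10 = 300

300


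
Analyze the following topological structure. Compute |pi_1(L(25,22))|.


pi_1(L(p,q)) = Z/pZ for any q coprime to p.
|pi_1(L(25,22))| = 25

25


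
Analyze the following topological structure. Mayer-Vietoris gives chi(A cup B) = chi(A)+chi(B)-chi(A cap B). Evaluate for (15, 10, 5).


chi(A cup B) = chi(A) + chi(B) - chi(A cap B)
= 15 + (10) - (5)
= 20

20


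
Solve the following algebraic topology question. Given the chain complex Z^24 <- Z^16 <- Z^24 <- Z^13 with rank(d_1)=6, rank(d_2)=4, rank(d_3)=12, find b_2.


rank H_k = rank(ker d_k) - rank(im d_{k+1}).
rank(ker d_2) = rank(C_2) - rank(d_2) = 24 - 4 = 20.
rank(im d_{2+1}) = 12.
rank H_2 = 20 - 12 = 8

8


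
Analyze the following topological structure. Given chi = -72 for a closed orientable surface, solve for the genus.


chi = 2 - 2g for closed orientable surfaces.
-72 = 2 - 2g
2g = 2 - (-72) = 74
g = 37

37


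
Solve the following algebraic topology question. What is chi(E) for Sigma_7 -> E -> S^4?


chi(S^4) = 2 (n even), chi(Sigma_7) = 2 - 2*7 = -12.
chi(E) = 2 * (-12) = -24

-24


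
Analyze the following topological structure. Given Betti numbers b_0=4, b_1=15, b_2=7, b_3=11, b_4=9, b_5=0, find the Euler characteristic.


chi = sum_k (-1)^k b_k.
= (4) + (-15) + (7) + (-11) + (9) + (0)
= -6

-6


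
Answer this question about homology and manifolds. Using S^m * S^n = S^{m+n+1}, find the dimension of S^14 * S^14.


Join of spheres: S^m * S^n = S^{m+n+1}.
dim = 14 + 14 + 1 = 29

29


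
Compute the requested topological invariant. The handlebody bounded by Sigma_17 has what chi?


A genus-g handlebody deformation retracts to a wedge of g circles.
chi(vee_g S^1) = 1 - g.
chi(H_17) = 1 - 17 = -16

-16


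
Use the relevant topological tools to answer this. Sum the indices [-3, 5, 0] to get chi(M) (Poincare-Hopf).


Poincare-Hopf: chi(M) = sum of indices of zeros.
chi = (-3) + (5) + (0) = 2

2


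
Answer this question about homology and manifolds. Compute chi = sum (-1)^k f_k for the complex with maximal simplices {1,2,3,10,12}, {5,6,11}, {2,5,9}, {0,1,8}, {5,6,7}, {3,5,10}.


Enumerate all faces; f-vector: f_0=12, f_1=23, f_2=15, f_3=5, f_4=1.
chi = sum (-1)^k f_k = 0

0


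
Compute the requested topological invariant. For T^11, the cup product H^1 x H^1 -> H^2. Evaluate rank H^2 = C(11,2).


Cup product: H^p x H^q -> H^{p+q}; here p+q = 1+1 = 2.
rank H^k(T^n) = C(n,k).
C(11,2) = 55

55


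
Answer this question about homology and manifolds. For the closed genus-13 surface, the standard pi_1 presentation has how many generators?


Standard presentation: pi_1(Sigma_g) = <a_1,b_1,...,a_g,b_g | [a_1,b_1]...[a_g,b_g] = 1>.
Number of generators = 2g = 2*13 = 26

26


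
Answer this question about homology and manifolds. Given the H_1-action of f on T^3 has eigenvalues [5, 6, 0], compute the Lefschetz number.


For a torus self-map: L(f) = det(I - A) where A acts on H_1.
L(f) = (1-5) * (1-6) * (1-0) = -4 * -5 * 1 = 20

20


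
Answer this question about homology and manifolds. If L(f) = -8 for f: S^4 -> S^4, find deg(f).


L(f) = 1 + (-1)^4 deg(f) on S^4.
-8 = 1 + (-1)^4 * deg(f)
(-1)^4 * deg(f) = -9
deg(f) = -9

-9


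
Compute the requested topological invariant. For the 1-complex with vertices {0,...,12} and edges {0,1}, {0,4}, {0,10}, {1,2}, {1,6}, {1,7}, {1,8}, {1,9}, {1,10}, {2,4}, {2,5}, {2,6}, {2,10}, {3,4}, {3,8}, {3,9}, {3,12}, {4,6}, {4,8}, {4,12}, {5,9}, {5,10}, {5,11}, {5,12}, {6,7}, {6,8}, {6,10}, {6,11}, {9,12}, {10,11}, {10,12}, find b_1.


b_1 = E - V + (number of components).
E = 31, V = 13, components = 1.
b_1 = 31 - 13 + 1 = 19

19


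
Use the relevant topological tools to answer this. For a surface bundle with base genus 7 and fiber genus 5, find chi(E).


For a fiber bundle F -> E -> B (with CW structure): chi(E) = chi(B) * chi(F).
chi(Sigma_7) = -12, chi(Sigma_5) = -8.
chi(E) = (-12) * (-8) = 96

96


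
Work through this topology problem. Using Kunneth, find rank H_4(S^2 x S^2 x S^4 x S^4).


Each S^d has Poincare polynomial 1 + t^d.
The product S^2 x S^2 x S^4 x S^4 has Poincare polynomial prod(1+t^d_i).
Expanding: b_0=1, b_2=2, b_4=3, b_6=4, b_8=3, b_10=2, b_12=1.
b_4 = 3

3


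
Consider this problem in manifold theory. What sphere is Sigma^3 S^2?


Each suspension raises dimension by 1: Sigma S^n = S^{n+1}.
Sigma^3 S^2 = S^{2+3} = S^5

5


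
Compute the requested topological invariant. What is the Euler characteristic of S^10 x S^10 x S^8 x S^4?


chi is multiplicative: chi(X x Y) = chi(X) chi(Y).
Each even-dim sphere has chi = 2. There are 4 factors.
chi = 2^4 = 16

16


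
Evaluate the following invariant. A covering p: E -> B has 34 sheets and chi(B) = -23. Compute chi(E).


For a finite covering: chi(E) = (number of sheets) * chi(B).
chi(E) = 34 * (-23) = -782

-782


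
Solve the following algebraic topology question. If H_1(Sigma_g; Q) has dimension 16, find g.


For a closed orientable surface: b_1 = 2g.
16 = 2g
g = 16 / 2 = 8

8


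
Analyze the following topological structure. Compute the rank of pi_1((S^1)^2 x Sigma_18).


pi_1(A x B) = pi_1(A) x pi_1(B); rank of abelianization = b_1.
b_1(T^2) = 2, b_1(Sigma_18) = 2*18 = 36.
b_1(product) = 2 + 36 = 38

38
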